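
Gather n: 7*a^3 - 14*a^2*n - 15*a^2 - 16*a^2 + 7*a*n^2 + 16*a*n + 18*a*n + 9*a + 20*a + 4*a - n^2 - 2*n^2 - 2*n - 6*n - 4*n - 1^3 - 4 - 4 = 7*a^3 - 31*a^2 + 33*a + n^2*(7*a - 3) + n*(-14*a^2 + 34*a - 12) - 9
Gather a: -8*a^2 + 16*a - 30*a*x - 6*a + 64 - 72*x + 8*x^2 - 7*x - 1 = -8*a^2 + a*(10 - 30*x) + 8*x^2 - 79*x + 63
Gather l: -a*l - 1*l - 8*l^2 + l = -a*l - 8*l^2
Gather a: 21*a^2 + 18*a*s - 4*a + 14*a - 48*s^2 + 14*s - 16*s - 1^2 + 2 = 21*a^2 + a*(18*s + 10) - 48*s^2 - 2*s + 1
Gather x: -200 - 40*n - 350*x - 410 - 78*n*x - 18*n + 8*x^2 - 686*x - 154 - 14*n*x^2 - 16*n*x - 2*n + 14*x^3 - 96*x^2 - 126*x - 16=-60*n + 14*x^3 + x^2*(-14*n - 88) + x*(-94*n - 1162) - 780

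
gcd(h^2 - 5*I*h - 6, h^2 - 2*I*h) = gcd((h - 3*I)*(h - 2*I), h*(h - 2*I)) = h - 2*I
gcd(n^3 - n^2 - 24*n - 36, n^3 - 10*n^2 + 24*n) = n - 6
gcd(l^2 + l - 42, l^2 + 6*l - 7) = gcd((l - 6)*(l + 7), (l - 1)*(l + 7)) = l + 7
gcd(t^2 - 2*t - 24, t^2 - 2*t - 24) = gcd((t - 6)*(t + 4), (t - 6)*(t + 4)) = t^2 - 2*t - 24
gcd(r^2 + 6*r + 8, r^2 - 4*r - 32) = r + 4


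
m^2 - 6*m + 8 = (m - 4)*(m - 2)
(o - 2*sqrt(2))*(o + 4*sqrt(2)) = o^2 + 2*sqrt(2)*o - 16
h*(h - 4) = h^2 - 4*h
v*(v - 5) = v^2 - 5*v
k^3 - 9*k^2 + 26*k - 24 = (k - 4)*(k - 3)*(k - 2)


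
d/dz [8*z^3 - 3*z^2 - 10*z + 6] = 24*z^2 - 6*z - 10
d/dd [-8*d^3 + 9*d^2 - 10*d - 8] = -24*d^2 + 18*d - 10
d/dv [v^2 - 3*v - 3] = 2*v - 3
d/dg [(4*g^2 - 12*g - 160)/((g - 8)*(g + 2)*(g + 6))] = 4*(-g^2 - 10*g - 28)/(g^4 + 16*g^3 + 88*g^2 + 192*g + 144)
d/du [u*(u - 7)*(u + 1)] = 3*u^2 - 12*u - 7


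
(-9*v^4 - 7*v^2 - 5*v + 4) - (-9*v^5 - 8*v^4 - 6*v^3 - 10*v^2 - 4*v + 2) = 9*v^5 - v^4 + 6*v^3 + 3*v^2 - v + 2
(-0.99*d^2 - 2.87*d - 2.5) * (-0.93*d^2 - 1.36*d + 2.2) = 0.9207*d^4 + 4.0155*d^3 + 4.0502*d^2 - 2.914*d - 5.5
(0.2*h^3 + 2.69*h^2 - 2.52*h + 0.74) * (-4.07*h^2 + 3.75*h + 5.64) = -0.814*h^5 - 10.1983*h^4 + 21.4719*h^3 + 2.7098*h^2 - 11.4378*h + 4.1736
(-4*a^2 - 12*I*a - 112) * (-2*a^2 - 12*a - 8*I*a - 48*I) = 8*a^4 + 48*a^3 + 56*I*a^3 + 128*a^2 + 336*I*a^2 + 768*a + 896*I*a + 5376*I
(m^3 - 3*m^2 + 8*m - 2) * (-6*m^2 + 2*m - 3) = -6*m^5 + 20*m^4 - 57*m^3 + 37*m^2 - 28*m + 6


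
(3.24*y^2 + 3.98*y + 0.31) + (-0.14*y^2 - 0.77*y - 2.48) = 3.1*y^2 + 3.21*y - 2.17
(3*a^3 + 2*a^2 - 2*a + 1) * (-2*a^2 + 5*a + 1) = -6*a^5 + 11*a^4 + 17*a^3 - 10*a^2 + 3*a + 1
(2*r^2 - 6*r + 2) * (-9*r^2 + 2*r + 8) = -18*r^4 + 58*r^3 - 14*r^2 - 44*r + 16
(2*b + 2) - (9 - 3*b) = 5*b - 7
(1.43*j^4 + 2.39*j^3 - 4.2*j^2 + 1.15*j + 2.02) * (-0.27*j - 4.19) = -0.3861*j^5 - 6.637*j^4 - 8.8801*j^3 + 17.2875*j^2 - 5.3639*j - 8.4638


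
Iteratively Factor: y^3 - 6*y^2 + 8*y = (y)*(y^2 - 6*y + 8) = y*(y - 2)*(y - 4)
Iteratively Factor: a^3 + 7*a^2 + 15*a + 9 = (a + 1)*(a^2 + 6*a + 9) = (a + 1)*(a + 3)*(a + 3)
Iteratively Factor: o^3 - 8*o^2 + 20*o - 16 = (o - 2)*(o^2 - 6*o + 8) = (o - 2)^2*(o - 4)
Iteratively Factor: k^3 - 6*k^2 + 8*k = (k - 4)*(k^2 - 2*k) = (k - 4)*(k - 2)*(k)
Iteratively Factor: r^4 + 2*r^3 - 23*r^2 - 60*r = (r + 3)*(r^3 - r^2 - 20*r) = r*(r + 3)*(r^2 - r - 20) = r*(r - 5)*(r + 3)*(r + 4)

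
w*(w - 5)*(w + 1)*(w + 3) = w^4 - w^3 - 17*w^2 - 15*w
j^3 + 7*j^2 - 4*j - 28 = (j - 2)*(j + 2)*(j + 7)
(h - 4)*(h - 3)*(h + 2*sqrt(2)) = h^3 - 7*h^2 + 2*sqrt(2)*h^2 - 14*sqrt(2)*h + 12*h + 24*sqrt(2)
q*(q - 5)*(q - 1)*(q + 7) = q^4 + q^3 - 37*q^2 + 35*q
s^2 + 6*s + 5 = (s + 1)*(s + 5)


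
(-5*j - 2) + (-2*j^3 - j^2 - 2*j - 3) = -2*j^3 - j^2 - 7*j - 5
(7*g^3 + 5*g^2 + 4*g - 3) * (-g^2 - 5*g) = -7*g^5 - 40*g^4 - 29*g^3 - 17*g^2 + 15*g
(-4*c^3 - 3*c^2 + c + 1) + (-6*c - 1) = -4*c^3 - 3*c^2 - 5*c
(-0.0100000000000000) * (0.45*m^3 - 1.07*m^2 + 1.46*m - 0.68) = -0.0045*m^3 + 0.0107*m^2 - 0.0146*m + 0.0068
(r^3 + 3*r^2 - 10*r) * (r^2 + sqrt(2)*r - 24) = r^5 + sqrt(2)*r^4 + 3*r^4 - 34*r^3 + 3*sqrt(2)*r^3 - 72*r^2 - 10*sqrt(2)*r^2 + 240*r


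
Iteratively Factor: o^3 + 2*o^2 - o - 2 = (o - 1)*(o^2 + 3*o + 2) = (o - 1)*(o + 1)*(o + 2)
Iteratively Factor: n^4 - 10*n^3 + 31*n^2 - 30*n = (n - 3)*(n^3 - 7*n^2 + 10*n) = n*(n - 3)*(n^2 - 7*n + 10) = n*(n - 3)*(n - 2)*(n - 5)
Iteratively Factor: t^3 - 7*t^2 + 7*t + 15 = (t - 3)*(t^2 - 4*t - 5) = (t - 5)*(t - 3)*(t + 1)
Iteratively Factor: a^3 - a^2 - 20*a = (a + 4)*(a^2 - 5*a) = (a - 5)*(a + 4)*(a)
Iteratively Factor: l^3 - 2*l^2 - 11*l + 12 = (l - 4)*(l^2 + 2*l - 3) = (l - 4)*(l + 3)*(l - 1)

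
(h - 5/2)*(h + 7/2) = h^2 + h - 35/4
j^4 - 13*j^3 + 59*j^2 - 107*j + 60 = (j - 5)*(j - 4)*(j - 3)*(j - 1)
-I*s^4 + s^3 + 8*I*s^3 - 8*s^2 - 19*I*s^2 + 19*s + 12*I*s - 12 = (s - 4)*(s - 3)*(s + I)*(-I*s + I)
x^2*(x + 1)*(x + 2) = x^4 + 3*x^3 + 2*x^2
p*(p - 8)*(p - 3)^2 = p^4 - 14*p^3 + 57*p^2 - 72*p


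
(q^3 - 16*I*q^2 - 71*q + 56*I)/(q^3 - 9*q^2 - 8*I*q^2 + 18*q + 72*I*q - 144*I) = (q^2 - 8*I*q - 7)/(q^2 - 9*q + 18)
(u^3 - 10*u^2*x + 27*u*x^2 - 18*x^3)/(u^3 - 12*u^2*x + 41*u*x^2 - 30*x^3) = (-u + 3*x)/(-u + 5*x)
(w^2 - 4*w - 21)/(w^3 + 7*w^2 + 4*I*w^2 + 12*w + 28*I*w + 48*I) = (w - 7)/(w^2 + 4*w*(1 + I) + 16*I)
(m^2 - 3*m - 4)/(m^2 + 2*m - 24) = (m + 1)/(m + 6)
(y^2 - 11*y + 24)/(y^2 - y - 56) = (y - 3)/(y + 7)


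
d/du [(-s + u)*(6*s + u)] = 5*s + 2*u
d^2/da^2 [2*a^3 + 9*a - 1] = 12*a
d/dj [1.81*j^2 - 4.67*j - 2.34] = 3.62*j - 4.67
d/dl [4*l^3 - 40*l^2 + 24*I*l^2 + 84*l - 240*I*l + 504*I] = 12*l^2 + l*(-80 + 48*I) + 84 - 240*I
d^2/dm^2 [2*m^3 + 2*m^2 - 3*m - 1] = 12*m + 4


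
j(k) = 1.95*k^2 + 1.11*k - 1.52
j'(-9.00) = -33.99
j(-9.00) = 146.44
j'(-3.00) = -10.59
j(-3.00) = 12.70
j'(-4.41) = -16.09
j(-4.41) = 31.51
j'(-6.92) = -25.88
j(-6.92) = 84.18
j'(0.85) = 4.42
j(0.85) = 0.83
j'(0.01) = 1.15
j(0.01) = -1.51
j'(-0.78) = -1.93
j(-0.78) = -1.20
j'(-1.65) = -5.32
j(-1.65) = 1.96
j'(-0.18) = 0.41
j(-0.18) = -1.66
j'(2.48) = 10.78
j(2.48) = 13.23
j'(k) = 3.9*k + 1.11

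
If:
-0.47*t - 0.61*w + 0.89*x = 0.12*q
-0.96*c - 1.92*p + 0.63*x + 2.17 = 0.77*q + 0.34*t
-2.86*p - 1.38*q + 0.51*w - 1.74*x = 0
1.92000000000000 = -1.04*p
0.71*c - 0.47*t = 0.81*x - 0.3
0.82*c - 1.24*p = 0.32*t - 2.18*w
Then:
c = 3.98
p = -1.85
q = 1.53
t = 4.46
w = -1.89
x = 1.27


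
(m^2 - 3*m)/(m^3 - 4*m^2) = (m - 3)/(m*(m - 4))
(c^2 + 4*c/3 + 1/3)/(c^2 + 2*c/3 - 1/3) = (3*c + 1)/(3*c - 1)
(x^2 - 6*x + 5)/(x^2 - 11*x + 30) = (x - 1)/(x - 6)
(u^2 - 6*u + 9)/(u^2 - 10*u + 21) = (u - 3)/(u - 7)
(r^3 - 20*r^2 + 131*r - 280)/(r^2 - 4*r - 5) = (r^2 - 15*r + 56)/(r + 1)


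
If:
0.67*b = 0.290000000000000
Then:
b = 0.43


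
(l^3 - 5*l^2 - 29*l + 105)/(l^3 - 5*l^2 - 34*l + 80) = (l^2 - 10*l + 21)/(l^2 - 10*l + 16)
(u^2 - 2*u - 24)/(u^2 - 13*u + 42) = (u + 4)/(u - 7)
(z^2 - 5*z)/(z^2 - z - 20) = z/(z + 4)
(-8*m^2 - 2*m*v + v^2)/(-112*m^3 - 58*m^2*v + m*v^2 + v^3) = (-4*m + v)/(-56*m^2 - m*v + v^2)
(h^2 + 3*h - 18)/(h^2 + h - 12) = (h + 6)/(h + 4)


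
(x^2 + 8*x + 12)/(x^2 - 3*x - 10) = (x + 6)/(x - 5)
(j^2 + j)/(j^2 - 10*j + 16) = j*(j + 1)/(j^2 - 10*j + 16)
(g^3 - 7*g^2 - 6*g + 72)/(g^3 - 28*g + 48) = (g^2 - 3*g - 18)/(g^2 + 4*g - 12)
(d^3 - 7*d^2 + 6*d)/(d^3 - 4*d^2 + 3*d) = (d - 6)/(d - 3)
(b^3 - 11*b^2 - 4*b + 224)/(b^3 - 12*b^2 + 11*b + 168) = (b + 4)/(b + 3)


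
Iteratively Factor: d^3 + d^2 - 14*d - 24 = (d - 4)*(d^2 + 5*d + 6) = (d - 4)*(d + 2)*(d + 3)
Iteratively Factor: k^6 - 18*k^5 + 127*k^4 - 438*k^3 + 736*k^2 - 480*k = (k - 4)*(k^5 - 14*k^4 + 71*k^3 - 154*k^2 + 120*k) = (k - 4)^2*(k^4 - 10*k^3 + 31*k^2 - 30*k) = (k - 4)^2*(k - 3)*(k^3 - 7*k^2 + 10*k) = (k - 5)*(k - 4)^2*(k - 3)*(k^2 - 2*k) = (k - 5)*(k - 4)^2*(k - 3)*(k - 2)*(k)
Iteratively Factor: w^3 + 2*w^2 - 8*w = (w + 4)*(w^2 - 2*w) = w*(w + 4)*(w - 2)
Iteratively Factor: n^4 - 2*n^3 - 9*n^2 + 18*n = (n)*(n^3 - 2*n^2 - 9*n + 18) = n*(n - 2)*(n^2 - 9) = n*(n - 2)*(n + 3)*(n - 3)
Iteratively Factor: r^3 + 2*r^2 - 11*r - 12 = (r - 3)*(r^2 + 5*r + 4) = (r - 3)*(r + 1)*(r + 4)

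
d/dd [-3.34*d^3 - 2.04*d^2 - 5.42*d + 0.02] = -10.02*d^2 - 4.08*d - 5.42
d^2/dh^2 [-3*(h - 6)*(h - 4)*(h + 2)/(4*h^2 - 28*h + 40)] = 3*(13*h^3 - 174*h^2 + 828*h - 1352)/(2*(h^6 - 21*h^5 + 177*h^4 - 763*h^3 + 1770*h^2 - 2100*h + 1000))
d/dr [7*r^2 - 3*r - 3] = 14*r - 3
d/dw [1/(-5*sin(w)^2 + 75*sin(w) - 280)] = (2*sin(w) - 15)*cos(w)/(5*(sin(w)^2 - 15*sin(w) + 56)^2)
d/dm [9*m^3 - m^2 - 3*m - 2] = 27*m^2 - 2*m - 3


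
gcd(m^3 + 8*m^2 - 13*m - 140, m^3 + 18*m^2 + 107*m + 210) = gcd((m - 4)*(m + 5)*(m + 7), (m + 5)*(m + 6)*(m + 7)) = m^2 + 12*m + 35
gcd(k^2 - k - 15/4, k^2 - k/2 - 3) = k + 3/2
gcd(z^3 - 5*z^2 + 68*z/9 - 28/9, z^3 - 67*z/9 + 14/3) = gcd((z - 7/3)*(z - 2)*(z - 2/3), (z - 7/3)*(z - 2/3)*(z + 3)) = z^2 - 3*z + 14/9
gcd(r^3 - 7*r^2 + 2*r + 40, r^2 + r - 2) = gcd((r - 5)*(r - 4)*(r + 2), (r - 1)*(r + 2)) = r + 2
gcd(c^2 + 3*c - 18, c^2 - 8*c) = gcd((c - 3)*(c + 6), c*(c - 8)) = 1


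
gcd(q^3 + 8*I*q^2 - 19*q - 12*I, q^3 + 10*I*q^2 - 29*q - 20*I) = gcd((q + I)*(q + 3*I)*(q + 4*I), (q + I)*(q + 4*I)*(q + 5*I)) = q^2 + 5*I*q - 4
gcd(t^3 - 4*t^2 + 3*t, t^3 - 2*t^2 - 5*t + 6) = t^2 - 4*t + 3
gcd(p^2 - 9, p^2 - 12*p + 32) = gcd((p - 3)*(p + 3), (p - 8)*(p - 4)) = 1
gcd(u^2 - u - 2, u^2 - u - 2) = u^2 - u - 2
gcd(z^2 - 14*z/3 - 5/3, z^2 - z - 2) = 1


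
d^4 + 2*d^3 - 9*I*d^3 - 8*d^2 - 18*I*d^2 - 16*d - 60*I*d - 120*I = (d + 2)*(d - 6*I)*(d - 5*I)*(d + 2*I)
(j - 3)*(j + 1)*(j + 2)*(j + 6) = j^4 + 6*j^3 - 7*j^2 - 48*j - 36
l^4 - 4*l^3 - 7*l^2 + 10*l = l*(l - 5)*(l - 1)*(l + 2)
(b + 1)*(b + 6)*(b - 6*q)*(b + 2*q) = b^4 - 4*b^3*q + 7*b^3 - 12*b^2*q^2 - 28*b^2*q + 6*b^2 - 84*b*q^2 - 24*b*q - 72*q^2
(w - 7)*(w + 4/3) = w^2 - 17*w/3 - 28/3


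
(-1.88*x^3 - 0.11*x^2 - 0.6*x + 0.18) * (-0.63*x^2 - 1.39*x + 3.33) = 1.1844*x^5 + 2.6825*x^4 - 5.7295*x^3 + 0.3543*x^2 - 2.2482*x + 0.5994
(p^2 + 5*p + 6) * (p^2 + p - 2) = p^4 + 6*p^3 + 9*p^2 - 4*p - 12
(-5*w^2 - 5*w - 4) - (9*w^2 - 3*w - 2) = -14*w^2 - 2*w - 2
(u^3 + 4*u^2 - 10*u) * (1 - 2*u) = -2*u^4 - 7*u^3 + 24*u^2 - 10*u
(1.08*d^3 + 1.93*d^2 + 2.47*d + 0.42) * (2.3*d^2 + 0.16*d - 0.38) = 2.484*d^5 + 4.6118*d^4 + 5.5794*d^3 + 0.6278*d^2 - 0.8714*d - 0.1596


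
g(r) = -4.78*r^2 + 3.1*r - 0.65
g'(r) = 3.1 - 9.56*r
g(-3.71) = -77.94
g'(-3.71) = 38.57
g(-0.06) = -0.85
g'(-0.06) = 3.67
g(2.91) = -32.11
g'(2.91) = -24.72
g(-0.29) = -1.95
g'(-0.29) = 5.87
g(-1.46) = -15.37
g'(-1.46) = 17.06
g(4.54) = -85.10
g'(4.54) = -40.30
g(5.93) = -150.36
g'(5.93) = -53.59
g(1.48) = -6.53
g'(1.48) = -11.05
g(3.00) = -34.37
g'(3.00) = -25.58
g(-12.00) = -726.17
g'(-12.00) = 117.82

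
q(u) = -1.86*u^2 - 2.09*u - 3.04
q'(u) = -3.72*u - 2.09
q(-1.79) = -5.26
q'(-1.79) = 4.57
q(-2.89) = -12.53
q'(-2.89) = 8.66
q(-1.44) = -3.89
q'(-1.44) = 3.27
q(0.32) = -3.90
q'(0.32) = -3.28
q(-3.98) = -24.18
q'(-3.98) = 12.72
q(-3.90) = -23.18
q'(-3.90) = 12.42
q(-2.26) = -7.82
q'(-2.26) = 6.32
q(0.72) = -5.51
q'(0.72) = -4.77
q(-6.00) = -57.46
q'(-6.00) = 20.23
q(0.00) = -3.04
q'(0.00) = -2.09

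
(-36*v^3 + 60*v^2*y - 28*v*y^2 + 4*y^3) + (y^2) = -36*v^3 + 60*v^2*y - 28*v*y^2 + 4*y^3 + y^2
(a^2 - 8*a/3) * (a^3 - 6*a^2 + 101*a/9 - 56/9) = a^5 - 26*a^4/3 + 245*a^3/9 - 976*a^2/27 + 448*a/27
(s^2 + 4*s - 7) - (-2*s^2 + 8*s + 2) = 3*s^2 - 4*s - 9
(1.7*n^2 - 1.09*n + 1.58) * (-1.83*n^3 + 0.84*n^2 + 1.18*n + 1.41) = -3.111*n^5 + 3.4227*n^4 - 1.801*n^3 + 2.438*n^2 + 0.3275*n + 2.2278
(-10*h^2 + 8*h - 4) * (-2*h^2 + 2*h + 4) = 20*h^4 - 36*h^3 - 16*h^2 + 24*h - 16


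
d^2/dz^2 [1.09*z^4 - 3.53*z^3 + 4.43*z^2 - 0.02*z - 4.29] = 13.08*z^2 - 21.18*z + 8.86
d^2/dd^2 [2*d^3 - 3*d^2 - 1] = 12*d - 6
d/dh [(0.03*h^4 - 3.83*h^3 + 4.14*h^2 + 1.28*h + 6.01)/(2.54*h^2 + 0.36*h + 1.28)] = (0.1524*h^5 - 9.6958*h^4 - 2.604*h^3 - 16.468*h^2 - 19.9324*h - 0.5252)/(6.4516*h^4 + 1.8288*h^3 + 6.632*h^2 + 0.9216*h + 1.6384)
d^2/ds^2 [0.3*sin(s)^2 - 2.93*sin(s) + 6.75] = 2.93*sin(s) + 0.6*cos(2*s)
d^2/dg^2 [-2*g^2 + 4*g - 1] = -4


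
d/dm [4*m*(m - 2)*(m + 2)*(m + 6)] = 16*m^3 + 72*m^2 - 32*m - 96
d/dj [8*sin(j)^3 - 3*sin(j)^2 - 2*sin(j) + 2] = 2*(12*sin(j)^2 - 3*sin(j) - 1)*cos(j)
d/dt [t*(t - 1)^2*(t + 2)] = 4*t^3 - 6*t + 2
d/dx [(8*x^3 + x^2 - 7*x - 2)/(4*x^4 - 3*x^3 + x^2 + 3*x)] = (-32*x^6 - 8*x^5 + 95*x^4 + 38*x^3 - 8*x^2 + 4*x + 6)/(x^2*(16*x^6 - 24*x^5 + 17*x^4 + 18*x^3 - 17*x^2 + 6*x + 9))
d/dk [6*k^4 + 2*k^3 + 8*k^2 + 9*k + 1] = 24*k^3 + 6*k^2 + 16*k + 9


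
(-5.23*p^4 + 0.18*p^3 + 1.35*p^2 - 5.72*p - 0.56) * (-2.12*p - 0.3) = 11.0876*p^5 + 1.1874*p^4 - 2.916*p^3 + 11.7214*p^2 + 2.9032*p + 0.168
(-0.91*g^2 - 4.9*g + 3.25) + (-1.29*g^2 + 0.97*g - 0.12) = -2.2*g^2 - 3.93*g + 3.13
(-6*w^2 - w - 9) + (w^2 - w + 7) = -5*w^2 - 2*w - 2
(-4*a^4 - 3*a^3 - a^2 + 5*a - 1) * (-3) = 12*a^4 + 9*a^3 + 3*a^2 - 15*a + 3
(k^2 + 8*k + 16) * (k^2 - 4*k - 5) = k^4 + 4*k^3 - 21*k^2 - 104*k - 80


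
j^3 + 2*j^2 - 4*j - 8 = (j - 2)*(j + 2)^2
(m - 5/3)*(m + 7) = m^2 + 16*m/3 - 35/3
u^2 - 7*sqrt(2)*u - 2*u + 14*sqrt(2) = (u - 2)*(u - 7*sqrt(2))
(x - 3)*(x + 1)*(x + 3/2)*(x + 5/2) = x^4 + 2*x^3 - 29*x^2/4 - 39*x/2 - 45/4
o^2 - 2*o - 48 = (o - 8)*(o + 6)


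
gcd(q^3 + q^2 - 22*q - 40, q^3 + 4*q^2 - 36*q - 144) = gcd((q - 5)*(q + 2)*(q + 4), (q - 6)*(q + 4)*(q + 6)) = q + 4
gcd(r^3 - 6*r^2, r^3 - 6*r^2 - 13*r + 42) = 1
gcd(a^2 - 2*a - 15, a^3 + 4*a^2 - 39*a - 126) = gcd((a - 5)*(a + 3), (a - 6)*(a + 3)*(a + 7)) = a + 3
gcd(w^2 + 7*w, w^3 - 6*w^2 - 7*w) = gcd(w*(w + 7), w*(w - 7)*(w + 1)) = w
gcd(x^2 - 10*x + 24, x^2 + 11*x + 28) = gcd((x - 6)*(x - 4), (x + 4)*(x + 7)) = 1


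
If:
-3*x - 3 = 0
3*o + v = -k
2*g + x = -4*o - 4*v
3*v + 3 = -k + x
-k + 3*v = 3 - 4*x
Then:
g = -23/6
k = -11/2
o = 5/3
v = 1/2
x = -1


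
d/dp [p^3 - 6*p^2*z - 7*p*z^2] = 3*p^2 - 12*p*z - 7*z^2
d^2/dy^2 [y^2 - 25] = 2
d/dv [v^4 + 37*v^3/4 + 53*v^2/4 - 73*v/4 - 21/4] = 4*v^3 + 111*v^2/4 + 53*v/2 - 73/4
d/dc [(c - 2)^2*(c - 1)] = (c - 2)*(3*c - 4)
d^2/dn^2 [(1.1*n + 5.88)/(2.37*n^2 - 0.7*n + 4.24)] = ((1.1*n + 5.88)*(4.74*n - 0.7)*(9.48*n - 1.4) - (15.642*n + 26.3312)*(2.37*n^2 - 0.7*n + 4.24))/(2.37*n^2 - 0.7*n + 4.24)^3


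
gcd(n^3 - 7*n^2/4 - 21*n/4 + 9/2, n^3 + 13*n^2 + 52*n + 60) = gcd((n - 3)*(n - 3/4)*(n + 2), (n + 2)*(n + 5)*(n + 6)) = n + 2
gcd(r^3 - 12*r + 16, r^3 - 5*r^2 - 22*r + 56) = r^2 + 2*r - 8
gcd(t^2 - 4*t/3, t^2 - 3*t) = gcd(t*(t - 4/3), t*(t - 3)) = t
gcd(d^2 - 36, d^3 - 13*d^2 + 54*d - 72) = d - 6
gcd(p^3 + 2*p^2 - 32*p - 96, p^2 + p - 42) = p - 6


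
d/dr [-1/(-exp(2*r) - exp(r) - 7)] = (-2*exp(r) - 1)*exp(r)/(exp(2*r) + exp(r) + 7)^2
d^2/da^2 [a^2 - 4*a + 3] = 2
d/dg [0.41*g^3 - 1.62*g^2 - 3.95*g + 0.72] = 1.23*g^2 - 3.24*g - 3.95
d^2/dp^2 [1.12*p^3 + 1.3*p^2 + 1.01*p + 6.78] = 6.72*p + 2.6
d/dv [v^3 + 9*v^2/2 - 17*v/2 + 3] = 3*v^2 + 9*v - 17/2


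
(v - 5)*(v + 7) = v^2 + 2*v - 35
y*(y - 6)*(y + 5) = y^3 - y^2 - 30*y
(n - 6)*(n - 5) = n^2 - 11*n + 30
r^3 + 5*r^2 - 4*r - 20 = (r - 2)*(r + 2)*(r + 5)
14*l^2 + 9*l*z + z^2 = (2*l + z)*(7*l + z)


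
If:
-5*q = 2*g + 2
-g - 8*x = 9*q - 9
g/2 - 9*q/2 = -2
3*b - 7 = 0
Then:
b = 7/3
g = -38/23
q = 6/23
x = 191/184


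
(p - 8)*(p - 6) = p^2 - 14*p + 48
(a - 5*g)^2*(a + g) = a^3 - 9*a^2*g + 15*a*g^2 + 25*g^3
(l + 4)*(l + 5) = l^2 + 9*l + 20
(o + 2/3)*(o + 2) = o^2 + 8*o/3 + 4/3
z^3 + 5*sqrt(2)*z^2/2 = z^2*(z + 5*sqrt(2)/2)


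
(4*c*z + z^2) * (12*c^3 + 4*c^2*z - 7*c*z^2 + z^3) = 48*c^4*z + 28*c^3*z^2 - 24*c^2*z^3 - 3*c*z^4 + z^5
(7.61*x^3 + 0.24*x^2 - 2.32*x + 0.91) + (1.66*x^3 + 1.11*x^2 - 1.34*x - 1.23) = 9.27*x^3 + 1.35*x^2 - 3.66*x - 0.32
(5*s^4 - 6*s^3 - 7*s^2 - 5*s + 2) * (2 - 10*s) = -50*s^5 + 70*s^4 + 58*s^3 + 36*s^2 - 30*s + 4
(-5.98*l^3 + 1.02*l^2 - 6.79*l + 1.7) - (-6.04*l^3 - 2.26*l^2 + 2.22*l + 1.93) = 0.0599999999999996*l^3 + 3.28*l^2 - 9.01*l - 0.23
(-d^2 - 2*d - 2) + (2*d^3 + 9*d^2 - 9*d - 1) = 2*d^3 + 8*d^2 - 11*d - 3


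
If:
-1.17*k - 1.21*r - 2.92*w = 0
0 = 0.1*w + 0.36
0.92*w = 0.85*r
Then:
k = 13.01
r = -3.90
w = -3.60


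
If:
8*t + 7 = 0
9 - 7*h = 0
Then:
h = 9/7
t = -7/8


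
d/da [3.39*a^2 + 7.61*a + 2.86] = 6.78*a + 7.61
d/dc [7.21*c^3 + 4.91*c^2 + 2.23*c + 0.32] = 21.63*c^2 + 9.82*c + 2.23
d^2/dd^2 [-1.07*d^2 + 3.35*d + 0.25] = -2.14000000000000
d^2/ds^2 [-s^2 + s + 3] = -2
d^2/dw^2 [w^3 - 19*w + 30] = 6*w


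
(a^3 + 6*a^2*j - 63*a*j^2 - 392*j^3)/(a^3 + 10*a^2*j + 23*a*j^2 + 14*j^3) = (a^2 - a*j - 56*j^2)/(a^2 + 3*a*j + 2*j^2)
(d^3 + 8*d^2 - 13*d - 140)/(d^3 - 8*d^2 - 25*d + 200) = (d^2 + 3*d - 28)/(d^2 - 13*d + 40)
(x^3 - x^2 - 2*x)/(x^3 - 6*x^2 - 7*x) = (x - 2)/(x - 7)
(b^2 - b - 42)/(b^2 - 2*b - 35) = (b + 6)/(b + 5)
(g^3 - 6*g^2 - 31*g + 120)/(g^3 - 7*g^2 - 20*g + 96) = (g + 5)/(g + 4)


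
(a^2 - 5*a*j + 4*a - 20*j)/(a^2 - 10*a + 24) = (a^2 - 5*a*j + 4*a - 20*j)/(a^2 - 10*a + 24)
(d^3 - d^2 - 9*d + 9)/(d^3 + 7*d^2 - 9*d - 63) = (d - 1)/(d + 7)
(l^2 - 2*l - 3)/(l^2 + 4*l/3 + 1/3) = 3*(l - 3)/(3*l + 1)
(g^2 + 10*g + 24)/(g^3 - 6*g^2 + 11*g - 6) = (g^2 + 10*g + 24)/(g^3 - 6*g^2 + 11*g - 6)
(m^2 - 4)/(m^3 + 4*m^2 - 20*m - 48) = (m - 2)/(m^2 + 2*m - 24)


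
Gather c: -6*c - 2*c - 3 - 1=-8*c - 4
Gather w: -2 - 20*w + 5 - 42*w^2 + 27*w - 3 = -42*w^2 + 7*w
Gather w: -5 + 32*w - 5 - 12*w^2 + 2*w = -12*w^2 + 34*w - 10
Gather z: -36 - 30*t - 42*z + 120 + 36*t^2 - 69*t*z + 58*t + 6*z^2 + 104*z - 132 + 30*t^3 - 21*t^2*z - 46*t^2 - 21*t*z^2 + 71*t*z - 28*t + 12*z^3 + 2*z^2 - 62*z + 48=30*t^3 - 10*t^2 + 12*z^3 + z^2*(8 - 21*t) + z*(-21*t^2 + 2*t)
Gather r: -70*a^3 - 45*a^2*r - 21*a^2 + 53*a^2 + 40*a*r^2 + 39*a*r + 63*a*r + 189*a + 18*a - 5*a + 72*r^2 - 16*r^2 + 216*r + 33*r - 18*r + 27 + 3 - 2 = -70*a^3 + 32*a^2 + 202*a + r^2*(40*a + 56) + r*(-45*a^2 + 102*a + 231) + 28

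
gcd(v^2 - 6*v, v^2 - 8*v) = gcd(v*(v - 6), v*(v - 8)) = v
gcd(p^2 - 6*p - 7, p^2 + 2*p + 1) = p + 1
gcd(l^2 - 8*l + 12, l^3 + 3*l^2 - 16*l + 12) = l - 2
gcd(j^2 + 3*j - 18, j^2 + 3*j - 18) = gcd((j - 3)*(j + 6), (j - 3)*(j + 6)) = j^2 + 3*j - 18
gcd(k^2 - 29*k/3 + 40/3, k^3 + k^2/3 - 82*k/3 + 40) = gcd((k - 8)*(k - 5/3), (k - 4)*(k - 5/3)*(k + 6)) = k - 5/3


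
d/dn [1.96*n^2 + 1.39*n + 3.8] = 3.92*n + 1.39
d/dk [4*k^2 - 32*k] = 8*k - 32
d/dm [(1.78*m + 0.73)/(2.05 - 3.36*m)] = (20.502048*m - 12.50869)/(3.36*m - 2.05)^3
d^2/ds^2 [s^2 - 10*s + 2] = 2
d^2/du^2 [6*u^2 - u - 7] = 12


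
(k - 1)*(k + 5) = k^2 + 4*k - 5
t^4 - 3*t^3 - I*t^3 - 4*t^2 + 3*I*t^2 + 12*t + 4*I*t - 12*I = (t - 3)*(t - 2)*(t + 2)*(t - I)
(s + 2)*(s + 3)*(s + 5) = s^3 + 10*s^2 + 31*s + 30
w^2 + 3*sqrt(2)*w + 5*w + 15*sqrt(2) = (w + 5)*(w + 3*sqrt(2))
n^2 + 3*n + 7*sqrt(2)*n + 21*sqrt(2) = (n + 3)*(n + 7*sqrt(2))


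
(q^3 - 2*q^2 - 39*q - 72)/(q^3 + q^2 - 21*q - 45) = (q - 8)/(q - 5)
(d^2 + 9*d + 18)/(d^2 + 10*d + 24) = (d + 3)/(d + 4)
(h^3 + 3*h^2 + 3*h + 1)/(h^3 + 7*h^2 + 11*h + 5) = (h + 1)/(h + 5)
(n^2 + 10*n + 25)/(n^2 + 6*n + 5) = (n + 5)/(n + 1)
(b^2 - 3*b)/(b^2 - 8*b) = (b - 3)/(b - 8)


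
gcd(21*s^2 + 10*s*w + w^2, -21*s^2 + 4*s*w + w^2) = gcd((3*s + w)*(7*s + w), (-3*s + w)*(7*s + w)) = 7*s + w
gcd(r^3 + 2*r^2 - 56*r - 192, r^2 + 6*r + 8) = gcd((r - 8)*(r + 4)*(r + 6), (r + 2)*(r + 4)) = r + 4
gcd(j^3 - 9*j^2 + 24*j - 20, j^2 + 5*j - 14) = j - 2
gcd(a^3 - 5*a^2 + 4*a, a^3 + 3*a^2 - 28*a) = a^2 - 4*a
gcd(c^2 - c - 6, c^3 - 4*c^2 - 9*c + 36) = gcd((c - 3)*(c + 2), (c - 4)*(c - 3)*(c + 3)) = c - 3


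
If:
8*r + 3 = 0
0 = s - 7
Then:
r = -3/8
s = 7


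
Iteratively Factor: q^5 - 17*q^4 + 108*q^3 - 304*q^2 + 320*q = (q)*(q^4 - 17*q^3 + 108*q^2 - 304*q + 320) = q*(q - 4)*(q^3 - 13*q^2 + 56*q - 80) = q*(q - 5)*(q - 4)*(q^2 - 8*q + 16) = q*(q - 5)*(q - 4)^2*(q - 4)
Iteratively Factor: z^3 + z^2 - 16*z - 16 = (z - 4)*(z^2 + 5*z + 4) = (z - 4)*(z + 4)*(z + 1)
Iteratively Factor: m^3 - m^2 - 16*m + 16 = (m - 4)*(m^2 + 3*m - 4) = (m - 4)*(m + 4)*(m - 1)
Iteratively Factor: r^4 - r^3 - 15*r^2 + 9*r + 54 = (r + 3)*(r^3 - 4*r^2 - 3*r + 18) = (r - 3)*(r + 3)*(r^2 - r - 6) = (r - 3)*(r + 2)*(r + 3)*(r - 3)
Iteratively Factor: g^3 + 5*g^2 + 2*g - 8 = (g + 2)*(g^2 + 3*g - 4) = (g - 1)*(g + 2)*(g + 4)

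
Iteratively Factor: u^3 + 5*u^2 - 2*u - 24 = (u + 4)*(u^2 + u - 6) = (u + 3)*(u + 4)*(u - 2)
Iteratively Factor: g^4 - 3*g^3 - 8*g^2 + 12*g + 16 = (g + 1)*(g^3 - 4*g^2 - 4*g + 16) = (g - 4)*(g + 1)*(g^2 - 4) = (g - 4)*(g - 2)*(g + 1)*(g + 2)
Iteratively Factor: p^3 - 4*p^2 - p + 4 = (p + 1)*(p^2 - 5*p + 4) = (p - 1)*(p + 1)*(p - 4)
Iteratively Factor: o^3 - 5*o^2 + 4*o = (o)*(o^2 - 5*o + 4) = o*(o - 4)*(o - 1)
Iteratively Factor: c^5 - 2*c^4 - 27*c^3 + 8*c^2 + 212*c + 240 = (c - 5)*(c^4 + 3*c^3 - 12*c^2 - 52*c - 48) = (c - 5)*(c - 4)*(c^3 + 7*c^2 + 16*c + 12) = (c - 5)*(c - 4)*(c + 2)*(c^2 + 5*c + 6) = (c - 5)*(c - 4)*(c + 2)*(c + 3)*(c + 2)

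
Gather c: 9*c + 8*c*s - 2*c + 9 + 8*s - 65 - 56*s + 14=c*(8*s + 7) - 48*s - 42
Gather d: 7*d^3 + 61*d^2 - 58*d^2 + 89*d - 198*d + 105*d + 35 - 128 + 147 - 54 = 7*d^3 + 3*d^2 - 4*d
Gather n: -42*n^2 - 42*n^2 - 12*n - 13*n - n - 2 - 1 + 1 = -84*n^2 - 26*n - 2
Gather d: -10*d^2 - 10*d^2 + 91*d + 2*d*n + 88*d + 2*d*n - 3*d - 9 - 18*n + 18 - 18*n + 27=-20*d^2 + d*(4*n + 176) - 36*n + 36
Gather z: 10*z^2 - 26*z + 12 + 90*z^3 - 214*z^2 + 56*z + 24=90*z^3 - 204*z^2 + 30*z + 36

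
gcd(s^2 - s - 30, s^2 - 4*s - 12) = s - 6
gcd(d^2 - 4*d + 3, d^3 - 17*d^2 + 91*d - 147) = d - 3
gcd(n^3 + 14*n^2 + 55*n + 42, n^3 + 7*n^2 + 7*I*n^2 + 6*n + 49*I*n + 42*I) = n^2 + 7*n + 6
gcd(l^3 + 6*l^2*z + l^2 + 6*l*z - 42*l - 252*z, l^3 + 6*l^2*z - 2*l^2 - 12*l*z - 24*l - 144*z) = l^2 + 6*l*z - 6*l - 36*z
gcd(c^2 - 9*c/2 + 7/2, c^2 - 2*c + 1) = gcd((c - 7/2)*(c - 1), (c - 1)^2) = c - 1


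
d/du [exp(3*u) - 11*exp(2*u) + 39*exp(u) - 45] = (3*exp(2*u) - 22*exp(u) + 39)*exp(u)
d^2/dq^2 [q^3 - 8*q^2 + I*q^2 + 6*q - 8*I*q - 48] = 6*q - 16 + 2*I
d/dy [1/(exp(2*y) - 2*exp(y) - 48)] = 2*(1 - exp(y))*exp(y)/(-exp(2*y) + 2*exp(y) + 48)^2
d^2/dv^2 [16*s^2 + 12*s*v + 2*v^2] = 4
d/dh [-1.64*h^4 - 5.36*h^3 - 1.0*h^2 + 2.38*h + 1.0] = -6.56*h^3 - 16.08*h^2 - 2.0*h + 2.38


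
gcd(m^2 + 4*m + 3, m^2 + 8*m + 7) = m + 1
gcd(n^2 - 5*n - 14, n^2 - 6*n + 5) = 1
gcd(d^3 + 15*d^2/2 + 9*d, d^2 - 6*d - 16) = 1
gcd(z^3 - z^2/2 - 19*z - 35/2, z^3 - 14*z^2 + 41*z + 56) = z + 1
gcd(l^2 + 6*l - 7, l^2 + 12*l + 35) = l + 7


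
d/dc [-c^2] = -2*c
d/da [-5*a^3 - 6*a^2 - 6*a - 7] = -15*a^2 - 12*a - 6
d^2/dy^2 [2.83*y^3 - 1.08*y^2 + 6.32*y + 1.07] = 16.98*y - 2.16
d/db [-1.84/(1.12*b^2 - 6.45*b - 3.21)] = (4.1216*b - 11.868)/(-1.12*b^2 + 6.45*b + 3.21)^2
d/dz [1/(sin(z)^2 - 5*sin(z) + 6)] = (5 - 2*sin(z))*cos(z)/(sin(z)^2 - 5*sin(z) + 6)^2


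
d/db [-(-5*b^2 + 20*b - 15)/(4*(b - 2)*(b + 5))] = 5*(7*b^2 - 26*b + 31)/(4*(b^4 + 6*b^3 - 11*b^2 - 60*b + 100))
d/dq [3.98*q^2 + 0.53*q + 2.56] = 7.96*q + 0.53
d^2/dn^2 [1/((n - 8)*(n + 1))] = 2*((n - 8)^2 + (n - 8)*(n + 1) + (n + 1)^2)/((n - 8)^3*(n + 1)^3)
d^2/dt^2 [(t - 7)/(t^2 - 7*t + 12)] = 2*((14 - 3*t)*(t^2 - 7*t + 12) + (t - 7)*(2*t - 7)^2)/(t^2 - 7*t + 12)^3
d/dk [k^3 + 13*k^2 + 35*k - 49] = 3*k^2 + 26*k + 35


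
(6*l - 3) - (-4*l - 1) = 10*l - 2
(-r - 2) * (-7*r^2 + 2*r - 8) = 7*r^3 + 12*r^2 + 4*r + 16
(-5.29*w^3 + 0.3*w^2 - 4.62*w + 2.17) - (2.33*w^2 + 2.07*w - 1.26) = -5.29*w^3 - 2.03*w^2 - 6.69*w + 3.43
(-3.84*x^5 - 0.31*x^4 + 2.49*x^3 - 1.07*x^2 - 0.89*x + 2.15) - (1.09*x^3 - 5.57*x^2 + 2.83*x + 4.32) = -3.84*x^5 - 0.31*x^4 + 1.4*x^3 + 4.5*x^2 - 3.72*x - 2.17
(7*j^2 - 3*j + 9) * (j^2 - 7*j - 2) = 7*j^4 - 52*j^3 + 16*j^2 - 57*j - 18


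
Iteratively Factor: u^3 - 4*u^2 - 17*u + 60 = (u - 5)*(u^2 + u - 12) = (u - 5)*(u + 4)*(u - 3)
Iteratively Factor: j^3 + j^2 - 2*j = (j + 2)*(j^2 - j) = (j - 1)*(j + 2)*(j)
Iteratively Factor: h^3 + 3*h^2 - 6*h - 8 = (h + 1)*(h^2 + 2*h - 8) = (h - 2)*(h + 1)*(h + 4)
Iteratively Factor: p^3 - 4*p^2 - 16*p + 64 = (p - 4)*(p^2 - 16) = (p - 4)*(p + 4)*(p - 4)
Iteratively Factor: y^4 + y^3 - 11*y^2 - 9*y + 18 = (y - 1)*(y^3 + 2*y^2 - 9*y - 18) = (y - 3)*(y - 1)*(y^2 + 5*y + 6) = (y - 3)*(y - 1)*(y + 3)*(y + 2)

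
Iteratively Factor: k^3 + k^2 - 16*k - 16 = (k + 4)*(k^2 - 3*k - 4) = (k + 1)*(k + 4)*(k - 4)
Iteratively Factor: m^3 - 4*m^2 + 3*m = (m - 3)*(m^2 - m) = (m - 3)*(m - 1)*(m)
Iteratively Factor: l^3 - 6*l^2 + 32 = (l - 4)*(l^2 - 2*l - 8) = (l - 4)*(l + 2)*(l - 4)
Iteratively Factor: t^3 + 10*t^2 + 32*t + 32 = (t + 4)*(t^2 + 6*t + 8) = (t + 4)^2*(t + 2)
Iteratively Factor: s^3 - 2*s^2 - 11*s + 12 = (s - 4)*(s^2 + 2*s - 3) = (s - 4)*(s + 3)*(s - 1)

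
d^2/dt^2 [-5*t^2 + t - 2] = -10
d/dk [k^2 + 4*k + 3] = 2*k + 4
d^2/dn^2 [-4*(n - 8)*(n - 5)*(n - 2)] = 120 - 24*n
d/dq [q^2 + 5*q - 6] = 2*q + 5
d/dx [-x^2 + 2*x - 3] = 2 - 2*x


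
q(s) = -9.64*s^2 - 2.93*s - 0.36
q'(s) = -19.28*s - 2.93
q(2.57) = -71.56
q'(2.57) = -52.48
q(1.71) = -33.56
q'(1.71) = -35.90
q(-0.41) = -0.78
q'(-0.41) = 4.97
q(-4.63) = -193.45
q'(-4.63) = 86.34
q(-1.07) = -8.26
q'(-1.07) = 17.70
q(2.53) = -69.48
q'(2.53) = -51.71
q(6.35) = -407.67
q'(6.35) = -125.36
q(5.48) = -305.91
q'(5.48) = -108.58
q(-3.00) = -78.33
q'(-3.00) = 54.91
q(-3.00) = -78.33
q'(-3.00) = 54.91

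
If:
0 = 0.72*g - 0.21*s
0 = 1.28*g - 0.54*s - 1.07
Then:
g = -1.87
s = -6.42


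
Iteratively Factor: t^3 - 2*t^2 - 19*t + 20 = (t + 4)*(t^2 - 6*t + 5) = (t - 1)*(t + 4)*(t - 5)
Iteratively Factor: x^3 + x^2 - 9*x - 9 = (x + 3)*(x^2 - 2*x - 3) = (x - 3)*(x + 3)*(x + 1)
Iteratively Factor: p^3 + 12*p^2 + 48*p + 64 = (p + 4)*(p^2 + 8*p + 16) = (p + 4)^2*(p + 4)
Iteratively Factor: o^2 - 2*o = (o - 2)*(o)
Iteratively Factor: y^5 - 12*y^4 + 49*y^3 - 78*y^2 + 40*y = (y - 1)*(y^4 - 11*y^3 + 38*y^2 - 40*y) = y*(y - 1)*(y^3 - 11*y^2 + 38*y - 40) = y*(y - 2)*(y - 1)*(y^2 - 9*y + 20) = y*(y - 5)*(y - 2)*(y - 1)*(y - 4)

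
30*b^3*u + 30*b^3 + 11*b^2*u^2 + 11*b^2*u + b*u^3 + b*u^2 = (5*b + u)*(6*b + u)*(b*u + b)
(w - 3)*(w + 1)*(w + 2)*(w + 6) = w^4 + 6*w^3 - 7*w^2 - 48*w - 36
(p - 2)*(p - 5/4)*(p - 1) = p^3 - 17*p^2/4 + 23*p/4 - 5/2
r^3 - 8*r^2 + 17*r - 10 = (r - 5)*(r - 2)*(r - 1)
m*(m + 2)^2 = m^3 + 4*m^2 + 4*m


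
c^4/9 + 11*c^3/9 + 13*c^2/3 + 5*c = c*(c/3 + 1)^2*(c + 5)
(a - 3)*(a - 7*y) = a^2 - 7*a*y - 3*a + 21*y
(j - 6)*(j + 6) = j^2 - 36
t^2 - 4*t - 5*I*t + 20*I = (t - 4)*(t - 5*I)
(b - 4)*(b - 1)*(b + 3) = b^3 - 2*b^2 - 11*b + 12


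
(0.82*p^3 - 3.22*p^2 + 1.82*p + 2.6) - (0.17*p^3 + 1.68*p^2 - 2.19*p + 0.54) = 0.65*p^3 - 4.9*p^2 + 4.01*p + 2.06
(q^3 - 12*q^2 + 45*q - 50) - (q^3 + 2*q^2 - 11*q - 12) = -14*q^2 + 56*q - 38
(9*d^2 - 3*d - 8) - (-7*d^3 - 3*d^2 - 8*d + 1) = 7*d^3 + 12*d^2 + 5*d - 9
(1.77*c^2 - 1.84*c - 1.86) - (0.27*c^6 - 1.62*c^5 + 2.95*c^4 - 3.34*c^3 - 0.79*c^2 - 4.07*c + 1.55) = -0.27*c^6 + 1.62*c^5 - 2.95*c^4 + 3.34*c^3 + 2.56*c^2 + 2.23*c - 3.41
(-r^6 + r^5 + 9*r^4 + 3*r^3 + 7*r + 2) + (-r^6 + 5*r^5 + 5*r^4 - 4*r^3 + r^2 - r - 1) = -2*r^6 + 6*r^5 + 14*r^4 - r^3 + r^2 + 6*r + 1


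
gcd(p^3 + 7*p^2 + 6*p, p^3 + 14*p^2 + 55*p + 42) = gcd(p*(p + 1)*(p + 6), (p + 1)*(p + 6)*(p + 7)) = p^2 + 7*p + 6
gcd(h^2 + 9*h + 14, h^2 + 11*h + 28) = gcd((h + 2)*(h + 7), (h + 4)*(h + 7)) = h + 7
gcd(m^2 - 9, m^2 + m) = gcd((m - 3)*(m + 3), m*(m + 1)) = 1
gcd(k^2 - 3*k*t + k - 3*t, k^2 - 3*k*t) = -k + 3*t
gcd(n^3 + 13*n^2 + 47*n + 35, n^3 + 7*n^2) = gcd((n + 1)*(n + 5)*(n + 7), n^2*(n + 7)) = n + 7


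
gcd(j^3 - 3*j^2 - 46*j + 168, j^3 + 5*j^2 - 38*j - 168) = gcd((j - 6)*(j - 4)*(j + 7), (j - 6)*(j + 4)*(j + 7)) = j^2 + j - 42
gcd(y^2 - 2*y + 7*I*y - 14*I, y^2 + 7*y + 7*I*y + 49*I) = y + 7*I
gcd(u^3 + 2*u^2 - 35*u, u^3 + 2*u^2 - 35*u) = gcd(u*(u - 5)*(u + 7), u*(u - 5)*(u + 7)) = u^3 + 2*u^2 - 35*u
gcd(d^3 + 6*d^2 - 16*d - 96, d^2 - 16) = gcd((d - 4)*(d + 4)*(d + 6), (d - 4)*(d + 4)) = d^2 - 16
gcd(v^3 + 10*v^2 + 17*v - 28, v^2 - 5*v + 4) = v - 1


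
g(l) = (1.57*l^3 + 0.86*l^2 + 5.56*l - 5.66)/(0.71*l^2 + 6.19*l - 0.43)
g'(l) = (-1.42*l - 6.19)*(1.57*l^3 + 0.86*l^2 + 5.56*l - 5.66)/(0.71*l^2 + 6.19*l - 0.43)^2 + (4.71*l^2 + 1.72*l + 5.56)/(0.71*l^2 + 6.19*l - 0.43) = (1.1147*l^4 + 19.4366*l^3 - 0.649499999999998*l^2 + 7.2976*l + 32.6446)/(0.5041*l^4 + 8.7898*l^3 + 37.7055*l^2 - 5.3234*l + 0.1849)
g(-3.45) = 5.93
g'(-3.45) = -3.60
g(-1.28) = 2.04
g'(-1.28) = -0.30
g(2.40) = 1.85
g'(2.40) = 1.03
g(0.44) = -1.20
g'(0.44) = 6.33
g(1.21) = 0.63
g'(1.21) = 1.18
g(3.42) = 2.97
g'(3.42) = 1.16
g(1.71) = 1.16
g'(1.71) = 1.00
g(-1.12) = 2.01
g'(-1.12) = -0.05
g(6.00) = 6.39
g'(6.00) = 1.47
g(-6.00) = 28.91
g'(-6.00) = -19.33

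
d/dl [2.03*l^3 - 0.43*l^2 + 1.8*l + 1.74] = 6.09*l^2 - 0.86*l + 1.8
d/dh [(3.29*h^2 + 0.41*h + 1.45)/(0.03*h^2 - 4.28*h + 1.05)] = (-14.0935*h^2 + 6.822*h + 6.6365)/(0.0009*h^4 - 0.2568*h^3 + 18.3814*h^2 - 8.988*h + 1.1025)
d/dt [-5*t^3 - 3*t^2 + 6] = 3*t*(-5*t - 2)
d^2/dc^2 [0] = 0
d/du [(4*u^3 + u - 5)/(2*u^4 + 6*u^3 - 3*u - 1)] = ((12*u^2 + 1)*(2*u^4 + 6*u^3 - 3*u - 1) - (4*u^3 + u - 5)*(8*u^3 + 18*u^2 - 3))/(2*u^4 + 6*u^3 - 3*u - 1)^2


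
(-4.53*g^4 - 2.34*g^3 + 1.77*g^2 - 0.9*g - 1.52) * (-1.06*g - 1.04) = 4.8018*g^5 + 7.1916*g^4 + 0.5574*g^3 - 0.8868*g^2 + 2.5472*g + 1.5808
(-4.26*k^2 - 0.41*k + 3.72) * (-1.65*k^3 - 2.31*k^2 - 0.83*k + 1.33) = 7.029*k^5 + 10.5171*k^4 - 1.6551*k^3 - 13.9187*k^2 - 3.6329*k + 4.9476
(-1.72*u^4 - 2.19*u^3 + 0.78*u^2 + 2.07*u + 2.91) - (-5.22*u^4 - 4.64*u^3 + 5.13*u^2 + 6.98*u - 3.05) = 3.5*u^4 + 2.45*u^3 - 4.35*u^2 - 4.91*u + 5.96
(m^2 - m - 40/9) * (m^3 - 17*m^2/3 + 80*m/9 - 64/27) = m^5 - 20*m^4/3 + 91*m^3/9 + 376*m^2/27 - 3008*m/81 + 2560/243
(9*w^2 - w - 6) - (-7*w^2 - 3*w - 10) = 16*w^2 + 2*w + 4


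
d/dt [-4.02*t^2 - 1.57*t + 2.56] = -8.04*t - 1.57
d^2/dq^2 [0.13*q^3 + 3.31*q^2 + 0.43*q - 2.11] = 0.78*q + 6.62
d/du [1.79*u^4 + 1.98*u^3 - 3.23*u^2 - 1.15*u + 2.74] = 7.16*u^3 + 5.94*u^2 - 6.46*u - 1.15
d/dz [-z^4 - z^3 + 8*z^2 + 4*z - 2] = -4*z^3 - 3*z^2 + 16*z + 4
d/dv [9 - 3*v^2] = -6*v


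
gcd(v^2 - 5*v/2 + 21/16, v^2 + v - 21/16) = v - 3/4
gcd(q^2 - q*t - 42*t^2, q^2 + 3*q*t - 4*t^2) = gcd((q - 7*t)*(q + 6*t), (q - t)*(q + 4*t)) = 1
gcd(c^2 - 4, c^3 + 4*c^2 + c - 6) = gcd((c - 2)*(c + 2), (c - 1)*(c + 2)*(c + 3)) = c + 2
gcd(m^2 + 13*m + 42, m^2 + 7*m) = m + 7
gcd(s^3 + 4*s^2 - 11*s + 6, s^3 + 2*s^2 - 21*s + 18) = s^2 + 5*s - 6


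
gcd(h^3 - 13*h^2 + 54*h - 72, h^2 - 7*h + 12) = h^2 - 7*h + 12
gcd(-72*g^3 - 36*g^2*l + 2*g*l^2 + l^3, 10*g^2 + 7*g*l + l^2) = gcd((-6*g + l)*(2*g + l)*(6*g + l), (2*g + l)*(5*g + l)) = 2*g + l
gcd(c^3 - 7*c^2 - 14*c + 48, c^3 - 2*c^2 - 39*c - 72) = c^2 - 5*c - 24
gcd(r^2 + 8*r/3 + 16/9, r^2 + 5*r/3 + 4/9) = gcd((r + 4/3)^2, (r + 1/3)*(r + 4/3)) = r + 4/3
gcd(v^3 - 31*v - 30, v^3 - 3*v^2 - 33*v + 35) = v + 5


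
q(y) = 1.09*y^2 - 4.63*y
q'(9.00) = 14.99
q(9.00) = 46.62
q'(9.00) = 14.99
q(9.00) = 46.62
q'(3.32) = 2.61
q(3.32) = -3.36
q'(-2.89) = -10.93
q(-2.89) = 22.48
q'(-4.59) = -14.64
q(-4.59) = 44.22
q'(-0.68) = -6.11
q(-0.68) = 3.65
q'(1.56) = -1.23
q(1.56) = -4.57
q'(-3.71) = -12.72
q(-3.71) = 32.18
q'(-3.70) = -12.70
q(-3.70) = 32.05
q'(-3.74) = -12.78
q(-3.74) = 32.56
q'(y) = 2.18*y - 4.63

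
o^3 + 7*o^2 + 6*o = o*(o + 1)*(o + 6)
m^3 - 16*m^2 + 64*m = m*(m - 8)^2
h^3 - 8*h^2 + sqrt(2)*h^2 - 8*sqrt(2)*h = h*(h - 8)*(h + sqrt(2))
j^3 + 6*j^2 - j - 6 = (j - 1)*(j + 1)*(j + 6)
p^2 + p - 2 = (p - 1)*(p + 2)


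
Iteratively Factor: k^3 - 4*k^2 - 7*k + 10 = (k + 2)*(k^2 - 6*k + 5) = (k - 1)*(k + 2)*(k - 5)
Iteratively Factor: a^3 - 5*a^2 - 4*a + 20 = (a - 2)*(a^2 - 3*a - 10) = (a - 5)*(a - 2)*(a + 2)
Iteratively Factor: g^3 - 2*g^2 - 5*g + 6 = (g - 3)*(g^2 + g - 2) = (g - 3)*(g - 1)*(g + 2)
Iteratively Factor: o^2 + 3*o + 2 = (o + 2)*(o + 1)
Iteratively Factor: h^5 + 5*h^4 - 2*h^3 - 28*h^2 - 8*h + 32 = (h - 2)*(h^4 + 7*h^3 + 12*h^2 - 4*h - 16) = (h - 2)*(h + 2)*(h^3 + 5*h^2 + 2*h - 8) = (h - 2)*(h + 2)^2*(h^2 + 3*h - 4) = (h - 2)*(h + 2)^2*(h + 4)*(h - 1)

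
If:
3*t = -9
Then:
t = -3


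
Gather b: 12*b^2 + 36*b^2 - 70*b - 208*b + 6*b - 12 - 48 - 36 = 48*b^2 - 272*b - 96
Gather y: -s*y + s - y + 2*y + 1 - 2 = s + y*(1 - s) - 1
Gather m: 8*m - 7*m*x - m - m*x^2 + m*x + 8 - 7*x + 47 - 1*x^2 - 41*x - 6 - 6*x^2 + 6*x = m*(-x^2 - 6*x + 7) - 7*x^2 - 42*x + 49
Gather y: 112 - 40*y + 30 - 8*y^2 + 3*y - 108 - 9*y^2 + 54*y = -17*y^2 + 17*y + 34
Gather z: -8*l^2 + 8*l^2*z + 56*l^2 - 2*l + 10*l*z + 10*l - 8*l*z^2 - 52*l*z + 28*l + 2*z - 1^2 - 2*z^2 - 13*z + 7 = 48*l^2 + 36*l + z^2*(-8*l - 2) + z*(8*l^2 - 42*l - 11) + 6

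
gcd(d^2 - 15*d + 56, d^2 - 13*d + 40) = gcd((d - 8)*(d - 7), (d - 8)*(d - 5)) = d - 8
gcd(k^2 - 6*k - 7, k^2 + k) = k + 1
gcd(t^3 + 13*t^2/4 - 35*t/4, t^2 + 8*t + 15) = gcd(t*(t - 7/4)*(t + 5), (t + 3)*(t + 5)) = t + 5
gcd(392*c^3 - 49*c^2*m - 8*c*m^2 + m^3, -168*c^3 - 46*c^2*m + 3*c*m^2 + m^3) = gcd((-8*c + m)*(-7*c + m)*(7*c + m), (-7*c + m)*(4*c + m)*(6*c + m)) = 7*c - m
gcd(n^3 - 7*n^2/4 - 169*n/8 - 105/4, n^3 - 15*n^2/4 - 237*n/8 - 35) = n^2 + 17*n/4 + 35/8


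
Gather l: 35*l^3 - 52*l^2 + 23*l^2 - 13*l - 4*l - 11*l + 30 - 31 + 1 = 35*l^3 - 29*l^2 - 28*l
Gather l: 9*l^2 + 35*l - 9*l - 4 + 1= 9*l^2 + 26*l - 3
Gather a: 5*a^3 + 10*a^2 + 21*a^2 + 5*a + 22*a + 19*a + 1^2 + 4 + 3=5*a^3 + 31*a^2 + 46*a + 8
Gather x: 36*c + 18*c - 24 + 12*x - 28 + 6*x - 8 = 54*c + 18*x - 60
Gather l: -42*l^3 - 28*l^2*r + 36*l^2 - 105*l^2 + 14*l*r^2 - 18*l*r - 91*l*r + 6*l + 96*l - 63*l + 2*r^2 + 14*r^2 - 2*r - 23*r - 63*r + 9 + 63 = -42*l^3 + l^2*(-28*r - 69) + l*(14*r^2 - 109*r + 39) + 16*r^2 - 88*r + 72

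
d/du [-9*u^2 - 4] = -18*u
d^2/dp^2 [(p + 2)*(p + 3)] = 2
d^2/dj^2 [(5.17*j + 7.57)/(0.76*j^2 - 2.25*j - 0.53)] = ((11.7586 - 23.5752*j)*(-0.76*j^2 + 2.25*j + 0.53) - (1.52*j - 2.25)*(3.04*j - 4.5)*(5.17*j + 7.57))/(-0.76*j^2 + 2.25*j + 0.53)^3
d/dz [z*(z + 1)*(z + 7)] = 3*z^2 + 16*z + 7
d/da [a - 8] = 1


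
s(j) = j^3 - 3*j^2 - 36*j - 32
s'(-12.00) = 468.00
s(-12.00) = -1760.00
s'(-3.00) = 9.00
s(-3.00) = 22.00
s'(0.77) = -38.84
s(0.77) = -61.04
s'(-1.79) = -15.65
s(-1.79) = 17.09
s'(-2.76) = 3.41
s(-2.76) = 23.48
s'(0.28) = -37.44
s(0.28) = -42.29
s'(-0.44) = -32.78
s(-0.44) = -16.83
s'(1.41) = -38.50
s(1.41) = -85.92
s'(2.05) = -35.69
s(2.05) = -109.79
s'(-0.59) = -31.42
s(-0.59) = -12.01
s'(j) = 3*j^2 - 6*j - 36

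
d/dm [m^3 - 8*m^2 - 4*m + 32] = 3*m^2 - 16*m - 4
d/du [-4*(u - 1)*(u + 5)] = -8*u - 16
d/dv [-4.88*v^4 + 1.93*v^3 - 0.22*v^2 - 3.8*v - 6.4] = -19.52*v^3 + 5.79*v^2 - 0.44*v - 3.8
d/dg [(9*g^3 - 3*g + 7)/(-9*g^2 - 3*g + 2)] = 3*(-27*g^4 - 18*g^3 + 9*g^2 + 42*g + 5)/(81*g^4 + 54*g^3 - 27*g^2 - 12*g + 4)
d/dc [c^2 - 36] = 2*c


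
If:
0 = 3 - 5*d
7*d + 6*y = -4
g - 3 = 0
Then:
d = 3/5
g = 3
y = -41/30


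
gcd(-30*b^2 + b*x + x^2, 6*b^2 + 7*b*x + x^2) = 6*b + x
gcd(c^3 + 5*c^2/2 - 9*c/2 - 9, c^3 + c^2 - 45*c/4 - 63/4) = c^2 + 9*c/2 + 9/2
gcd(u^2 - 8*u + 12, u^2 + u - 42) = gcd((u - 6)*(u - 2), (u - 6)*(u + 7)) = u - 6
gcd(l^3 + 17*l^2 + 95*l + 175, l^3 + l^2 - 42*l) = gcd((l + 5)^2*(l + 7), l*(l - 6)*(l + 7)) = l + 7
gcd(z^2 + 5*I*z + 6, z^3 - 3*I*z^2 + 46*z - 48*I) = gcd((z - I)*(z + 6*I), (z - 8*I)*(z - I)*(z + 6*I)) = z^2 + 5*I*z + 6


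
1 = 1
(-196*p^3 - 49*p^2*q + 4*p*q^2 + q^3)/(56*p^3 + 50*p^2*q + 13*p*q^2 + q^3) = (-7*p + q)/(2*p + q)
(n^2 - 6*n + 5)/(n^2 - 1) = (n - 5)/(n + 1)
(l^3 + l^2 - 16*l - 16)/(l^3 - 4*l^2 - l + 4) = (l + 4)/(l - 1)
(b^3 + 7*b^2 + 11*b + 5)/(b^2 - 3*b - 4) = (b^2 + 6*b + 5)/(b - 4)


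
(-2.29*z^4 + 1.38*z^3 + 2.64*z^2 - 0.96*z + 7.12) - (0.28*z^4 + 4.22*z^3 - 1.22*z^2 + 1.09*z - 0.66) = -2.57*z^4 - 2.84*z^3 + 3.86*z^2 - 2.05*z + 7.78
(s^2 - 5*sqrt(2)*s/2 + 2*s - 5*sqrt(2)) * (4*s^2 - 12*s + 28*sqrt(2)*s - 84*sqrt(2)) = 4*s^4 - 4*s^3 + 18*sqrt(2)*s^3 - 164*s^2 - 18*sqrt(2)*s^2 - 108*sqrt(2)*s + 140*s + 840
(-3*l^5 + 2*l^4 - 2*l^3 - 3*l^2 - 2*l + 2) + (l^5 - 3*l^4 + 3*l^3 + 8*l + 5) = -2*l^5 - l^4 + l^3 - 3*l^2 + 6*l + 7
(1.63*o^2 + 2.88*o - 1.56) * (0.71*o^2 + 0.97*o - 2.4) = 1.1573*o^4 + 3.6259*o^3 - 2.226*o^2 - 8.4252*o + 3.744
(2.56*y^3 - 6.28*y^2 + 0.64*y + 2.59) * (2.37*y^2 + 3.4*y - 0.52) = 6.0672*y^5 - 6.1796*y^4 - 21.1664*y^3 + 11.5799*y^2 + 8.4732*y - 1.3468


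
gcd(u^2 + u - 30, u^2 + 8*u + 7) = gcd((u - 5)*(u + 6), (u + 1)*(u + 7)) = 1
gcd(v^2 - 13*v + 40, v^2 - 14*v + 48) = v - 8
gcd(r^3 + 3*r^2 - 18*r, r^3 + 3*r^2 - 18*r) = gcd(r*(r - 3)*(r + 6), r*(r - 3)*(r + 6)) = r^3 + 3*r^2 - 18*r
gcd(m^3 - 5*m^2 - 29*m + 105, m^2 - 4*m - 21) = m - 7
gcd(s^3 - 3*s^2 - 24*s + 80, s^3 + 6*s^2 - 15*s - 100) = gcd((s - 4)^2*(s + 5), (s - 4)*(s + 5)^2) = s^2 + s - 20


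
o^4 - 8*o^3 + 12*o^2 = o^2*(o - 6)*(o - 2)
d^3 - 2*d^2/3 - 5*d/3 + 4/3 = (d - 1)^2*(d + 4/3)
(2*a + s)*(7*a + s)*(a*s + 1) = 14*a^3*s + 9*a^2*s^2 + 14*a^2 + a*s^3 + 9*a*s + s^2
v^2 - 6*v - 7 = (v - 7)*(v + 1)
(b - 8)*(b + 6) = b^2 - 2*b - 48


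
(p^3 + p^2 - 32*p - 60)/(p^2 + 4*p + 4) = (p^2 - p - 30)/(p + 2)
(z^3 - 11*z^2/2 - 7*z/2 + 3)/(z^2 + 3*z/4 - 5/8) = 4*(z^2 - 5*z - 6)/(4*z + 5)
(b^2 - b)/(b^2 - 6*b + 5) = b/(b - 5)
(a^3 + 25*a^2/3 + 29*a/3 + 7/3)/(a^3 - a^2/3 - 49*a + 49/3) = (3*a^2 + 4*a + 1)/(3*a^2 - 22*a + 7)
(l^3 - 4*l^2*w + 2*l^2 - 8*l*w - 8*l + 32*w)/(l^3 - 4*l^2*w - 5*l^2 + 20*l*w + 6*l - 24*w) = (l + 4)/(l - 3)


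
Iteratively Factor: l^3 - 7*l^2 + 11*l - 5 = (l - 5)*(l^2 - 2*l + 1) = (l - 5)*(l - 1)*(l - 1)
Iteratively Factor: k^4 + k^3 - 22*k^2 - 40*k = (k + 2)*(k^3 - k^2 - 20*k) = (k - 5)*(k + 2)*(k^2 + 4*k) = (k - 5)*(k + 2)*(k + 4)*(k)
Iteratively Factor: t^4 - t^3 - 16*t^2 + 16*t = (t - 4)*(t^3 + 3*t^2 - 4*t) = t*(t - 4)*(t^2 + 3*t - 4) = t*(t - 4)*(t - 1)*(t + 4)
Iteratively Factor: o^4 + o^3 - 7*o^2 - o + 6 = (o + 1)*(o^3 - 7*o + 6) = (o - 1)*(o + 1)*(o^2 + o - 6) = (o - 2)*(o - 1)*(o + 1)*(o + 3)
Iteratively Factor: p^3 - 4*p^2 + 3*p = (p - 1)*(p^2 - 3*p) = p*(p - 1)*(p - 3)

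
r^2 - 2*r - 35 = (r - 7)*(r + 5)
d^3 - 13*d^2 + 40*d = d*(d - 8)*(d - 5)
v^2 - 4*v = v*(v - 4)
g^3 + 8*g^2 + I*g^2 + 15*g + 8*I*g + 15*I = (g + 3)*(g + 5)*(g + I)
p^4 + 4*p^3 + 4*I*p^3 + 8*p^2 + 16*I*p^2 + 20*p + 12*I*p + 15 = (p + 1)*(p + 3)*(p - I)*(p + 5*I)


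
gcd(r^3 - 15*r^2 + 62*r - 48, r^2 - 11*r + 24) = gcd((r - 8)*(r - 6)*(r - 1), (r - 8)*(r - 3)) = r - 8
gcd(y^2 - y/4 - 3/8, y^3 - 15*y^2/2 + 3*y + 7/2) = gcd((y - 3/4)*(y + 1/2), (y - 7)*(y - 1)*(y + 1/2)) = y + 1/2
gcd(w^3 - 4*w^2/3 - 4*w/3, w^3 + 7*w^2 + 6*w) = w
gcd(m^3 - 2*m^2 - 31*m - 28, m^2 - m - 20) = m + 4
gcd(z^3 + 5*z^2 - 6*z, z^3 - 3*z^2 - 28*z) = z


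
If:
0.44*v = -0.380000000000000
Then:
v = -0.86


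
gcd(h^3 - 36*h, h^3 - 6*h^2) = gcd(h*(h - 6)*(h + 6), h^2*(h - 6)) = h^2 - 6*h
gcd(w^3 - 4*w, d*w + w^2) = w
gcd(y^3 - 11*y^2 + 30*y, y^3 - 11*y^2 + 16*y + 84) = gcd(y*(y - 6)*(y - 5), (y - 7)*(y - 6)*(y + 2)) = y - 6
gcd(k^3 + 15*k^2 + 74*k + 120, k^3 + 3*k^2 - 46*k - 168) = k^2 + 10*k + 24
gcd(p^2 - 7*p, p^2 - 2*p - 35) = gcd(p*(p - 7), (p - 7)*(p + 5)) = p - 7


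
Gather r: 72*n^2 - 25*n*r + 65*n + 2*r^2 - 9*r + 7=72*n^2 + 65*n + 2*r^2 + r*(-25*n - 9) + 7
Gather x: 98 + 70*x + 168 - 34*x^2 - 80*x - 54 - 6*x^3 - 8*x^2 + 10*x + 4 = -6*x^3 - 42*x^2 + 216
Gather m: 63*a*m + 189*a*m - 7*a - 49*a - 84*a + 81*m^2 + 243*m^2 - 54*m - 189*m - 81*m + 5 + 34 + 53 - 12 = -140*a + 324*m^2 + m*(252*a - 324) + 80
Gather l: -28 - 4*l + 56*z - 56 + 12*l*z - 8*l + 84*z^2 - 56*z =l*(12*z - 12) + 84*z^2 - 84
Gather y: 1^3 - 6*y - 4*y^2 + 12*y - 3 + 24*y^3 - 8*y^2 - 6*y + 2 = 24*y^3 - 12*y^2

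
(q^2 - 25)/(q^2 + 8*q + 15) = (q - 5)/(q + 3)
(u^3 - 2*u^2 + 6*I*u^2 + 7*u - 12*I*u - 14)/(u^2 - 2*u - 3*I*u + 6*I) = (u^2 + 6*I*u + 7)/(u - 3*I)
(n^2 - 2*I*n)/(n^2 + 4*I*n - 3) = n*(n - 2*I)/(n^2 + 4*I*n - 3)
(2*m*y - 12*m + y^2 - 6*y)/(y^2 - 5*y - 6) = (2*m + y)/(y + 1)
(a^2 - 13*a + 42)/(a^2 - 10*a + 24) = (a - 7)/(a - 4)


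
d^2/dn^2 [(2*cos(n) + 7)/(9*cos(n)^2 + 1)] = (-2268*(1 - cos(n)^2)^2 - 162*cos(n)^5 + 432*cos(n)^3 - 882*cos(n)^2 - 110*cos(n) + 2142)/(9*cos(n)^2 + 1)^3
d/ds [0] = 0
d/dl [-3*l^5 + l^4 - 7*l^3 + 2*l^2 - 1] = l*(-15*l^3 + 4*l^2 - 21*l + 4)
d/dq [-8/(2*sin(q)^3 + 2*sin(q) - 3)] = 16*(7*cos(q) - 3*cos(3*q))/(7*sin(q) - sin(3*q) - 6)^2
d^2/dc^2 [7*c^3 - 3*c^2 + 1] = 42*c - 6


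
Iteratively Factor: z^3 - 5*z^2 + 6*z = (z - 2)*(z^2 - 3*z) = (z - 3)*(z - 2)*(z)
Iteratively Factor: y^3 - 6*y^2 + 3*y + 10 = (y + 1)*(y^2 - 7*y + 10) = (y - 5)*(y + 1)*(y - 2)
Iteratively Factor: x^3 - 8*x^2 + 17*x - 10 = (x - 5)*(x^2 - 3*x + 2) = (x - 5)*(x - 1)*(x - 2)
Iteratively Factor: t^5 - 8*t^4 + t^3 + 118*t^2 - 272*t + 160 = (t - 5)*(t^4 - 3*t^3 - 14*t^2 + 48*t - 32) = (t - 5)*(t - 1)*(t^3 - 2*t^2 - 16*t + 32) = (t - 5)*(t - 1)*(t + 4)*(t^2 - 6*t + 8) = (t - 5)*(t - 2)*(t - 1)*(t + 4)*(t - 4)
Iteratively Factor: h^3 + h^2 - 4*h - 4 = (h - 2)*(h^2 + 3*h + 2) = (h - 2)*(h + 1)*(h + 2)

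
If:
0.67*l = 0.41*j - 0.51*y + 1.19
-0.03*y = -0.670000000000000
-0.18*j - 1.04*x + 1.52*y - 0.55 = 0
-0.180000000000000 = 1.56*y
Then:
No Solution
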